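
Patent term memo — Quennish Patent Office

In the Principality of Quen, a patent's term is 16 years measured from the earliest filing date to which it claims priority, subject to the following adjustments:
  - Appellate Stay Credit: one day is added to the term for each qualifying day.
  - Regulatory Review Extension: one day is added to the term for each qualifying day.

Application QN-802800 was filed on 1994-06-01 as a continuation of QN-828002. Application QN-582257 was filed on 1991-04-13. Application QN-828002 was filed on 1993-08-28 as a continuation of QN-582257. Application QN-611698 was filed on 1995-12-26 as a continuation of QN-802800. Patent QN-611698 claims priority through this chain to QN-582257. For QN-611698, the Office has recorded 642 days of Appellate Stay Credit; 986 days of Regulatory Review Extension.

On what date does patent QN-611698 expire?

Earliest priority filing: 13 April 1991.
Base term: 13 April 1991 + 16 years → 13 April 2007.
Appellate Stay Credit: +642 days → 14 January 2009.
Regulatory Review Extension: +986 days → 27 September 2011.

September 27, 2011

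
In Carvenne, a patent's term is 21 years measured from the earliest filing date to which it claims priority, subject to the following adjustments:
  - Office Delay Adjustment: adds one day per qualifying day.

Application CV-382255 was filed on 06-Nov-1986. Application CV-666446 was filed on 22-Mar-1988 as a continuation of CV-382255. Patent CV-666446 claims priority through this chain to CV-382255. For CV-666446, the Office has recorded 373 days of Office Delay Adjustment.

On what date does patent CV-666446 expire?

Earliest priority filing: 6 November 1986.
Base term: 6 November 1986 + 21 years → 6 November 2007.
Office Delay Adjustment: +373 days → 13 November 2008.

November 13, 2008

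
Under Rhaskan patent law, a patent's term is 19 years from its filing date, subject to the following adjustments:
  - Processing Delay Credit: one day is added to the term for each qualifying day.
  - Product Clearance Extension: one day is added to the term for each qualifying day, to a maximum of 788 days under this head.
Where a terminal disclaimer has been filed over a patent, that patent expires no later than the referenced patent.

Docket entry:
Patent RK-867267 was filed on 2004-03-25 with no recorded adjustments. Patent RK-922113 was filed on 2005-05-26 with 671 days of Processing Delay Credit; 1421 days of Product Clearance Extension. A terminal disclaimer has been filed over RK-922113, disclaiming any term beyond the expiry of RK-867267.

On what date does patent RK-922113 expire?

2023-03-25

Natural term of RK-922113:
  Base: filing + 19 years → 26 May 2024.
  Processing Delay Credit: +671 days → 28 March 2026.
  Product Clearance Extension: 1421 days claimed exceeds the 788-day cap, so +788 days → 24 May 2028.
Expiry of referenced patent RK-867267:
  Base: filing + 19 years → 25 March 2023.
Terminal disclaimer: RK-922113 expires on the earlier of 24 May 2028 and 25 March 2023.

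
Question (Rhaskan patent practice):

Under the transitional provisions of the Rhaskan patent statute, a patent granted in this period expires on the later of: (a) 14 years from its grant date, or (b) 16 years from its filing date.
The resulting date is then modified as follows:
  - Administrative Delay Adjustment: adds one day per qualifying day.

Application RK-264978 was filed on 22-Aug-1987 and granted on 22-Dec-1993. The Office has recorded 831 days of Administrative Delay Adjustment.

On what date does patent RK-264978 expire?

(a) grant + 14 years → 22 December 2007.
(b) filing + 16 years → 22 August 2003.
Later of the two: 22 December 2007.
Administrative Delay Adjustment: +831 days → 1 April 2010.

2010-04-01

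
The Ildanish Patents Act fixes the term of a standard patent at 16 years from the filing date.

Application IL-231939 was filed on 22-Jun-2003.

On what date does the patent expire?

Filing date + 16 years → 22 June 2019.

June 22, 2019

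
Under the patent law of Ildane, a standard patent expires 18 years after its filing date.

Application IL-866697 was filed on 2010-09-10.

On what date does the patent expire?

September 10, 2028

Filing date + 18 years → 10 September 2028.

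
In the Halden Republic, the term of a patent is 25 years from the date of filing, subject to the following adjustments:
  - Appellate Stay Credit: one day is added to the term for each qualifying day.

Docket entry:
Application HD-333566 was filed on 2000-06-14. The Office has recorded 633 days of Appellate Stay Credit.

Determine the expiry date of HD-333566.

Base term: filing date + 25 years → 14 June 2025.
Appellate Stay Credit: +633 days → 9 March 2027.

2027-03-09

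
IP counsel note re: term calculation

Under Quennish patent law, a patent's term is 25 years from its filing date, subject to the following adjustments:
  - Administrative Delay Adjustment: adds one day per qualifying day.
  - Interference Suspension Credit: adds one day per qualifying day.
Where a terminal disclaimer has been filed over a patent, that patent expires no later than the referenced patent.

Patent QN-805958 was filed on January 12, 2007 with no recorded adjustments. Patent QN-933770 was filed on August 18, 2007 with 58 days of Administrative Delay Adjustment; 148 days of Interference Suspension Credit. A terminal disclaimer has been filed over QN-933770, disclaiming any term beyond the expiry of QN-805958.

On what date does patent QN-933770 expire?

Natural term of QN-933770:
  Base: filing + 25 years → 18 August 2032.
  Administrative Delay Adjustment: +58 days → 15 October 2032.
  Interference Suspension Credit: +148 days → 12 March 2033.
Expiry of referenced patent QN-805958:
  Base: filing + 25 years → 12 January 2032.
Terminal disclaimer: QN-933770 expires on the earlier of 12 March 2033 and 12 January 2032.

January 12, 2032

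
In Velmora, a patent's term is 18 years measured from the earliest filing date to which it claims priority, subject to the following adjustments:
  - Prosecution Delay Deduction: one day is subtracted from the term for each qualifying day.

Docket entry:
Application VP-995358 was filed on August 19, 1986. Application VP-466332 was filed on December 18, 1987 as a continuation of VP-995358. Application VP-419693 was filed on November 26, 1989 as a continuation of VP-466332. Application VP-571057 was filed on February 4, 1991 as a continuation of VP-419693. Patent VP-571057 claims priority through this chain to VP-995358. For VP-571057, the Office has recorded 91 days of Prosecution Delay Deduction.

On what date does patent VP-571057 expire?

May 20, 2004

Earliest priority filing: 19 August 1986.
Base term: 19 August 1986 + 18 years → 19 August 2004.
Prosecution Delay Deduction: −91 days → 20 May 2004.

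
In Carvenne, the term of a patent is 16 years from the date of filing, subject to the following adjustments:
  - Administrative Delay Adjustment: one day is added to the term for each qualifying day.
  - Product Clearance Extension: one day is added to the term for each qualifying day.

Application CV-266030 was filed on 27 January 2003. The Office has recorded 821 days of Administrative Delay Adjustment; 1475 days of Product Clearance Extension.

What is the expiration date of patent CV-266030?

Base term: filing date + 16 years → 27 January 2019.
Administrative Delay Adjustment: +821 days → 27 April 2021.
Product Clearance Extension: +1475 days → 11 May 2025.

2025-05-11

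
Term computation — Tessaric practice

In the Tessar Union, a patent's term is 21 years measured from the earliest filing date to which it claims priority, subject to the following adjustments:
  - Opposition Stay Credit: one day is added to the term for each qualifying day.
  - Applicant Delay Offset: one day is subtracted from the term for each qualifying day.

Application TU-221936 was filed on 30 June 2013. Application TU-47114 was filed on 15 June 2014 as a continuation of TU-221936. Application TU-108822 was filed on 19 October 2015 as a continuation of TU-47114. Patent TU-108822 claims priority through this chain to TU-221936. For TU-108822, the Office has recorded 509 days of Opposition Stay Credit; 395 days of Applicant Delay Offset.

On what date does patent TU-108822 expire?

Earliest priority filing: 30 June 2013.
Base term: 30 June 2013 + 21 years → 30 June 2034.
Opposition Stay Credit: +509 days → 21 November 2035.
Applicant Delay Offset: −395 days → 22 October 2034.

2034-10-22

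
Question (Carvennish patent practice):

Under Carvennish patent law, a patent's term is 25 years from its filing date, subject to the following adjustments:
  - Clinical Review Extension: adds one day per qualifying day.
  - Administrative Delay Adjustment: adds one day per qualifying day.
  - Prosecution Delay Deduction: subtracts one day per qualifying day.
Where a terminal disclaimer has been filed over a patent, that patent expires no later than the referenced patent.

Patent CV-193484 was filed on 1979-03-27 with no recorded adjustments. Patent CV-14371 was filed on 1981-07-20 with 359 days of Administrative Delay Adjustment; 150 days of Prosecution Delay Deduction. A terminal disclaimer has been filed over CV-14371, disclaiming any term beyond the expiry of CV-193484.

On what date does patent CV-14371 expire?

March 27, 2004

Natural term of CV-14371:
  Base: filing + 25 years → 20 July 2006.
  Administrative Delay Adjustment: +359 days → 14 July 2007.
  Prosecution Delay Deduction: −150 days → 14 February 2007.
Expiry of referenced patent CV-193484:
  Base: filing + 25 years → 27 March 2004.
Terminal disclaimer: CV-14371 expires on the earlier of 14 February 2007 and 27 March 2004.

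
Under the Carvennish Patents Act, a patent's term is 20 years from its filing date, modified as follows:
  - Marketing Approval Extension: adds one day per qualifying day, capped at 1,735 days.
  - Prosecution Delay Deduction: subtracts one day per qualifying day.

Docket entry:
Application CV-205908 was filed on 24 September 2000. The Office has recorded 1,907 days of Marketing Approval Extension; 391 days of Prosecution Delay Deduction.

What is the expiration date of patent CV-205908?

2024-05-30

Base term: filing date + 20 years → 24 September 2020.
Marketing Approval Extension: 1907 days claimed exceeds the 1735-day cap, so +1735 days → 25 June 2025.
Prosecution Delay Deduction: −391 days → 30 May 2024.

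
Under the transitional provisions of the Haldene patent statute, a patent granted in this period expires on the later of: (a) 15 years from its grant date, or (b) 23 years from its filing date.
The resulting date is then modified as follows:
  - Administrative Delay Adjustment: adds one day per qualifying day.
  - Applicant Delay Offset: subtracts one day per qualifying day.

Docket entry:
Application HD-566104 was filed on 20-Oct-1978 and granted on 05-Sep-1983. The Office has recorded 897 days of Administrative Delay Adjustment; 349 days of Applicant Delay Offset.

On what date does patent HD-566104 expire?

2003-04-21

(a) grant + 15 years → 5 September 1998.
(b) filing + 23 years → 20 October 2001.
Later of the two: 20 October 2001.
Administrative Delay Adjustment: +897 days → 4 April 2004.
Applicant Delay Offset: −349 days → 21 April 2003.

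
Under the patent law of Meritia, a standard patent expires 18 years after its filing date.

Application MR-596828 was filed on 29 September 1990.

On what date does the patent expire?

Filing date + 18 years → 29 September 2008.

2008-09-29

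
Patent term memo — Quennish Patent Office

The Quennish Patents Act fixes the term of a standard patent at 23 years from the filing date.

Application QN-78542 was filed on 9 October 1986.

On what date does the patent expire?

2009-10-09

Filing date + 23 years → 9 October 2009.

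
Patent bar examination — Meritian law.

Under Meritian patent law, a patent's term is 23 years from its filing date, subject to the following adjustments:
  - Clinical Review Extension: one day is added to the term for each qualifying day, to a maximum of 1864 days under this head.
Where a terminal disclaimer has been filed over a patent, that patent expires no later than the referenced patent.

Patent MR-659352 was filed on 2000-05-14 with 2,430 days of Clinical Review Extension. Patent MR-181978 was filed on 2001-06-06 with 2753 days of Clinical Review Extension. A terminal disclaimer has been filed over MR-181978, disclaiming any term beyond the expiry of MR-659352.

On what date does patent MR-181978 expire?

2028-06-20

Natural term of MR-181978:
  Base: filing + 23 years → 6 June 2024.
  Clinical Review Extension: 2753 days claimed exceeds the 1864-day cap, so +1864 days → 14 July 2029.
Expiry of referenced patent MR-659352:
  Base: filing + 23 years → 14 May 2023.
  Clinical Review Extension: 2430 days claimed exceeds the 1864-day cap, so +1864 days → 20 June 2028.
Terminal disclaimer: MR-181978 expires on the earlier of 14 July 2029 and 20 June 2028.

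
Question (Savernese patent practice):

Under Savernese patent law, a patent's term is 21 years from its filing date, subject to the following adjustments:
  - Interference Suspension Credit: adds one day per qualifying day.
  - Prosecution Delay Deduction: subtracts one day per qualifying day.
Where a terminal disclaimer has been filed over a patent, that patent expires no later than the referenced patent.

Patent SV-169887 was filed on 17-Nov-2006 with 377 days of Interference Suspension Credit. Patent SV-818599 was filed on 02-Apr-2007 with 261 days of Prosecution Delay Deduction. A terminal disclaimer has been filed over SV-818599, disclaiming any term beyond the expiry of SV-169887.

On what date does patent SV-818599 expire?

Natural term of SV-818599:
  Base: filing + 21 years → 2 April 2028.
  Prosecution Delay Deduction: −261 days → 16 July 2027.
Expiry of referenced patent SV-169887:
  Base: filing + 21 years → 17 November 2027.
  Interference Suspension Credit: +377 days → 28 November 2028.
Terminal disclaimer: SV-818599 expires on the earlier of 16 July 2027 and 28 November 2028.

2027-07-16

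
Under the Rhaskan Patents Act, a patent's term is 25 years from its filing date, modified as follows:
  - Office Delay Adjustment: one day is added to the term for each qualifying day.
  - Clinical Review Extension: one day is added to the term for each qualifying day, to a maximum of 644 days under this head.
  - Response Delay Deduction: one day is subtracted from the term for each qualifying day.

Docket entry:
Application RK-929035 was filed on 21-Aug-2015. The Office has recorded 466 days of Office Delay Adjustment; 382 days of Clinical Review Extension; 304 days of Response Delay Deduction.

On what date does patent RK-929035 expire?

Base term: filing date + 25 years → 21 August 2040.
Office Delay Adjustment: +466 days → 30 November 2041.
Clinical Review Extension: 382 days (within the 644-day cap) → +382 days → 17 December 2042.
Response Delay Deduction: −304 days → 16 February 2042.

February 16, 2042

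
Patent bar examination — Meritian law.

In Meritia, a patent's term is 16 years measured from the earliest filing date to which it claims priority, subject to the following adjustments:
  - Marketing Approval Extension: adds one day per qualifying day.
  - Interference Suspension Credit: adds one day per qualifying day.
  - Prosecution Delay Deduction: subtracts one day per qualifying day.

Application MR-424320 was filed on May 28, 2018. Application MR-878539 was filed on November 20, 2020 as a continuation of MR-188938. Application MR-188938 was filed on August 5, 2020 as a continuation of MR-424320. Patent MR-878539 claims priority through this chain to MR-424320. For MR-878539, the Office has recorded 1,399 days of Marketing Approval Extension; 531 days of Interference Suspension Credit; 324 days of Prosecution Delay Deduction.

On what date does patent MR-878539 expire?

2038-10-20

Earliest priority filing: 28 May 2018.
Base term: 28 May 2018 + 16 years → 28 May 2034.
Marketing Approval Extension: +1399 days → 27 March 2038.
Interference Suspension Credit: +531 days → 9 September 2039.
Prosecution Delay Deduction: −324 days → 20 October 2038.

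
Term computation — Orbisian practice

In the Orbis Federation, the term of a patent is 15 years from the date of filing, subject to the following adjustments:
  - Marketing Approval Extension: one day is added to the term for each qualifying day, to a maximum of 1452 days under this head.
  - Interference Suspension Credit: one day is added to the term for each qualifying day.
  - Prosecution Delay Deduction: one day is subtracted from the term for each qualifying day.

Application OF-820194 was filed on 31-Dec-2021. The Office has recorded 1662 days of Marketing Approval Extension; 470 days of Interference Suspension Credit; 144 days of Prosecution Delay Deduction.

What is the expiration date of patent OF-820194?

Base term: filing date + 15 years → 31 December 2036.
Marketing Approval Extension: 1662 days claimed exceeds the 1452-day cap, so +1452 days → 22 December 2040.
Interference Suspension Credit: +470 days → 6 April 2042.
Prosecution Delay Deduction: −144 days → 13 November 2041.

2041-11-13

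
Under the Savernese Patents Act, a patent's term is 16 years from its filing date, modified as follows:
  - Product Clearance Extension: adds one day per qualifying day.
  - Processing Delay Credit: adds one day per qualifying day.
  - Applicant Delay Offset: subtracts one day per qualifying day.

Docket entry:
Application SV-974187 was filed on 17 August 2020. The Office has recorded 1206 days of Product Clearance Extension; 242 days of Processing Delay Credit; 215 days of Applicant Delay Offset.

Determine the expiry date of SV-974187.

Base term: filing date + 16 years → 17 August 2036.
Product Clearance Extension: +1206 days → 6 December 2039.
Processing Delay Credit: +242 days → 4 August 2040.
Applicant Delay Offset: −215 days → 2 January 2040.

2040-01-02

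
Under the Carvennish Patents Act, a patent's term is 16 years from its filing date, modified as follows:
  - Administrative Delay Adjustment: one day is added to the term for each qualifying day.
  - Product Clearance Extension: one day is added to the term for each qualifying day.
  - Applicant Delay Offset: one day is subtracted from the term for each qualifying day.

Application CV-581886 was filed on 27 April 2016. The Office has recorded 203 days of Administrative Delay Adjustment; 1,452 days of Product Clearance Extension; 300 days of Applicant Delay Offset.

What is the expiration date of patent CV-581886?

Base term: filing date + 16 years → 27 April 2032.
Administrative Delay Adjustment: +203 days → 16 November 2032.
Product Clearance Extension: +1452 days → 7 November 2036.
Applicant Delay Offset: −300 days → 12 January 2036.

January 12, 2036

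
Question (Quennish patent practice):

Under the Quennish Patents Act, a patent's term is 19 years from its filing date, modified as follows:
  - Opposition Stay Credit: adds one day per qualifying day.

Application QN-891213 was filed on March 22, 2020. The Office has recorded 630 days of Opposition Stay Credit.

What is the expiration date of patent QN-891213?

Base term: filing date + 19 years → 22 March 2039.
Opposition Stay Credit: +630 days → 11 December 2040.

2040-12-11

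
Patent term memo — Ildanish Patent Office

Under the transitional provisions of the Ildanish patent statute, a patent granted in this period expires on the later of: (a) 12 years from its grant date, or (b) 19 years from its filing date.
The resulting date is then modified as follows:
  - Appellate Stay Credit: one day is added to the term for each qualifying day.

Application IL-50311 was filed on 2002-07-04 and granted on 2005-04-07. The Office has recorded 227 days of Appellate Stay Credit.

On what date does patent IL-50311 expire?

2022-02-16

(a) grant + 12 years → 7 April 2017.
(b) filing + 19 years → 4 July 2021.
Later of the two: 4 July 2021.
Appellate Stay Credit: +227 days → 16 February 2022.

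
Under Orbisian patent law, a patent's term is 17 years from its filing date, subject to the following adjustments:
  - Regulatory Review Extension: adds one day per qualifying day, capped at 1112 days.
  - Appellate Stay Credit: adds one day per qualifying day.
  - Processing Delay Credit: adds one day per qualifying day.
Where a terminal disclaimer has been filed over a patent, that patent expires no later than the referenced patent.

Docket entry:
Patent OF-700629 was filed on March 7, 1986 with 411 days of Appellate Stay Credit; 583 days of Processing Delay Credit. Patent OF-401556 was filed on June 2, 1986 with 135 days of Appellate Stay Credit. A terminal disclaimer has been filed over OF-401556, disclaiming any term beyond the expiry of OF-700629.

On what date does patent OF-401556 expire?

Natural term of OF-401556:
  Base: filing + 17 years → 2 June 2003.
  Appellate Stay Credit: +135 days → 15 October 2003.
Expiry of referenced patent OF-700629:
  Base: filing + 17 years → 7 March 2003.
  Appellate Stay Credit: +411 days → 21 April 2004.
  Processing Delay Credit: +583 days → 25 November 2005.
Terminal disclaimer: OF-401556 expires on the earlier of 15 October 2003 and 25 November 2005.

2003-10-15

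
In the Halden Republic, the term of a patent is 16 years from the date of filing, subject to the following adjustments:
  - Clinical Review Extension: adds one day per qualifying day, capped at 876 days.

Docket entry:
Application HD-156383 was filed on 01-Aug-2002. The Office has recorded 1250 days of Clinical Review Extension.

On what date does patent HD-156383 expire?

2020-12-24

Base term: filing date + 16 years → 1 August 2018.
Clinical Review Extension: 1250 days claimed exceeds the 876-day cap, so +876 days → 24 December 2020.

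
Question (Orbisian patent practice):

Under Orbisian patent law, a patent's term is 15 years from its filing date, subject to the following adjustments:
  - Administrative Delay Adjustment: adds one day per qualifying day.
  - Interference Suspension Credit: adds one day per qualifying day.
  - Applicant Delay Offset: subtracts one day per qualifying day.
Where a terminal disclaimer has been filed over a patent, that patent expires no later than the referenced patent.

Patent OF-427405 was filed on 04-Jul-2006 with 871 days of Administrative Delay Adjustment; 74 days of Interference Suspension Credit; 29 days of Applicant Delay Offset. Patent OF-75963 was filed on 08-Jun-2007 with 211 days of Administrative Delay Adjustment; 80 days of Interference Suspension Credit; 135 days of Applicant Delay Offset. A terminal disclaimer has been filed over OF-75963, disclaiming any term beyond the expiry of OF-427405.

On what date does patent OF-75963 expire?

Natural term of OF-75963:
  Base: filing + 15 years → 8 June 2022.
  Administrative Delay Adjustment: +211 days → 5 January 2023.
  Interference Suspension Credit: +80 days → 26 March 2023.
  Applicant Delay Offset: −135 days → 11 November 2022.
Expiry of referenced patent OF-427405:
  Base: filing + 15 years → 4 July 2021.
  Administrative Delay Adjustment: +871 days → 22 November 2023.
  Interference Suspension Credit: +74 days → 4 February 2024.
  Applicant Delay Offset: −29 days → 6 January 2024.
Terminal disclaimer: OF-75963 expires on the earlier of 11 November 2022 and 6 January 2024.

2022-11-11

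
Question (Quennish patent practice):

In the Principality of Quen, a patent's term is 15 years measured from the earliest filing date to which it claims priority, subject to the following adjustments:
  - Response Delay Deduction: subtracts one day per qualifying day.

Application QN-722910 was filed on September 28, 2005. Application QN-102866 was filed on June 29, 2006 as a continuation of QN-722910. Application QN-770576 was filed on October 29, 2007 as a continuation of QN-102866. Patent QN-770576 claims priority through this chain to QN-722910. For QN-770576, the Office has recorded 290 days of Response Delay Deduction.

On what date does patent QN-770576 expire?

Earliest priority filing: 28 September 2005.
Base term: 28 September 2005 + 15 years → 28 September 2020.
Response Delay Deduction: −290 days → 13 December 2019.

2019-12-13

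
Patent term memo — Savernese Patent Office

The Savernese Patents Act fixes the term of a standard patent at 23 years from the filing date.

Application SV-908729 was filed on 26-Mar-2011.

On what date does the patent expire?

Filing date + 23 years → 26 March 2034.

March 26, 2034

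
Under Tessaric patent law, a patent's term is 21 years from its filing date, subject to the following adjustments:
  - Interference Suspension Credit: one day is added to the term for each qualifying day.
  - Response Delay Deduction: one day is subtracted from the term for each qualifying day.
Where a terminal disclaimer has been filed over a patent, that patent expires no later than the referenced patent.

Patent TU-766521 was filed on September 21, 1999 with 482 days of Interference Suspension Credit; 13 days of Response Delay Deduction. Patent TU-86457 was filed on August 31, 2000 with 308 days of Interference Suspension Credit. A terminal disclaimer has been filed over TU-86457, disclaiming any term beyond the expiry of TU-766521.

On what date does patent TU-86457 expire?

2022-01-03

Natural term of TU-86457:
  Base: filing + 21 years → 31 August 2021.
  Interference Suspension Credit: +308 days → 5 July 2022.
Expiry of referenced patent TU-766521:
  Base: filing + 21 years → 21 September 2020.
  Interference Suspension Credit: +482 days → 16 January 2022.
  Response Delay Deduction: −13 days → 3 January 2022.
Terminal disclaimer: TU-86457 expires on the earlier of 5 July 2022 and 3 January 2022.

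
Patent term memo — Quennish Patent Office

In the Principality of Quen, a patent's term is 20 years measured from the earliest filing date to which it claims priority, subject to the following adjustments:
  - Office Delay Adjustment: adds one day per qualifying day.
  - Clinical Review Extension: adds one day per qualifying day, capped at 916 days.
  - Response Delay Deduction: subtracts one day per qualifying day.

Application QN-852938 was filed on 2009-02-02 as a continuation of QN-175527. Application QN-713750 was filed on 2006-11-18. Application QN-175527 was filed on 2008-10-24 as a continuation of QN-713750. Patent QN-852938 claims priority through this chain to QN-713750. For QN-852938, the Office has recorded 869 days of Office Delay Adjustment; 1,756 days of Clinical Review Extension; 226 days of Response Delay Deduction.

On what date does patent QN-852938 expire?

2031-02-24

Earliest priority filing: 18 November 2006.
Base term: 18 November 2006 + 20 years → 18 November 2026.
Office Delay Adjustment: +869 days → 5 April 2029.
Clinical Review Extension: 1756 days claimed exceeds the 916-day cap, so +916 days → 8 October 2031.
Response Delay Deduction: −226 days → 24 February 2031.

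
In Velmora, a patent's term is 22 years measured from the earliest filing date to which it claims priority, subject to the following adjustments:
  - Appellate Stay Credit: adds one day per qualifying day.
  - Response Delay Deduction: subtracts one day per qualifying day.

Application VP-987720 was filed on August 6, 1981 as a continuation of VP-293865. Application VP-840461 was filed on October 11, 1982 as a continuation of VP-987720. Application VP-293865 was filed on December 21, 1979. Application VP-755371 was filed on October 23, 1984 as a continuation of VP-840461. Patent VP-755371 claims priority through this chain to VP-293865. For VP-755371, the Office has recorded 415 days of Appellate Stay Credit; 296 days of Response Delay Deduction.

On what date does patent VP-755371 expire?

Earliest priority filing: 21 December 1979.
Base term: 21 December 1979 + 22 years → 21 December 2001.
Appellate Stay Credit: +415 days → 9 February 2003.
Response Delay Deduction: −296 days → 19 April 2002.

2002-04-19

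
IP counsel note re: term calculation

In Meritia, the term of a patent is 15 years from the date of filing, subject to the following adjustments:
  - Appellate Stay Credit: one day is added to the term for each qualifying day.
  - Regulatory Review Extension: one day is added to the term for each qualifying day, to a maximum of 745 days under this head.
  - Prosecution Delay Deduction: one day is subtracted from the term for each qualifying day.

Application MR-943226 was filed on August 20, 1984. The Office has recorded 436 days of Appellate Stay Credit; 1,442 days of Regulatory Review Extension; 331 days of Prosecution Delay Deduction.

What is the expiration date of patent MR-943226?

Base term: filing date + 15 years → 20 August 1999.
Appellate Stay Credit: +436 days → 29 October 2000.
Regulatory Review Extension: 1442 days claimed exceeds the 745-day cap, so +745 days → 13 November 2002.
Prosecution Delay Deduction: −331 days → 17 December 2001.

2001-12-17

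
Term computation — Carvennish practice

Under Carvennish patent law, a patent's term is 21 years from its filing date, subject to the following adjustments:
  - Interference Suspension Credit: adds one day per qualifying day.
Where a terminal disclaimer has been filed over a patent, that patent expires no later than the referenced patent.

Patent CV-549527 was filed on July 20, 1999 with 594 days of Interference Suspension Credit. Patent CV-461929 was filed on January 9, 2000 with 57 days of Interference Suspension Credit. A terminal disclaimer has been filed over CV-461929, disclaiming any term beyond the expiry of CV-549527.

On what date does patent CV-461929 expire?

Natural term of CV-461929:
  Base: filing + 21 years → 9 January 2021.
  Interference Suspension Credit: +57 days → 7 March 2021.
Expiry of referenced patent CV-549527:
  Base: filing + 21 years → 20 July 2020.
  Interference Suspension Credit: +594 days → 6 March 2022.
Terminal disclaimer: CV-461929 expires on the earlier of 7 March 2021 and 6 March 2022.

2021-03-07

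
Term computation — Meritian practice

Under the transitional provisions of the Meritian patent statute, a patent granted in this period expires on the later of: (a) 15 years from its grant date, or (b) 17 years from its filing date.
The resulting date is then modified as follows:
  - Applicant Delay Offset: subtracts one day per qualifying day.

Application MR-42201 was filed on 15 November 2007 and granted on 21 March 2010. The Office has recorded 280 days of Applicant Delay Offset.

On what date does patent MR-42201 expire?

2024-06-14

(a) grant + 15 years → 21 March 2025.
(b) filing + 17 years → 15 November 2024.
Later of the two: 21 March 2025.
Applicant Delay Offset: −280 days → 14 June 2024.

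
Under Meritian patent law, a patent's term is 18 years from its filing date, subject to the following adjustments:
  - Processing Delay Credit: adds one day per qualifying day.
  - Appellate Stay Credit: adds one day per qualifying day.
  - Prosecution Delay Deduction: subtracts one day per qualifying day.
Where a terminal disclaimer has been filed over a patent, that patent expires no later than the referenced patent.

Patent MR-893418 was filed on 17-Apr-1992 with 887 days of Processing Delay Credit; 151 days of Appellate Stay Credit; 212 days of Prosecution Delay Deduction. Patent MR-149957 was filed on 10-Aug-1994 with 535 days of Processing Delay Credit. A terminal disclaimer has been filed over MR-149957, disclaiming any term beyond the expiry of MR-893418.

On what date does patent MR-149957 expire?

2012-07-21

Natural term of MR-149957:
  Base: filing + 18 years → 10 August 2012.
  Processing Delay Credit: +535 days → 27 January 2014.
Expiry of referenced patent MR-893418:
  Base: filing + 18 years → 17 April 2010.
  Processing Delay Credit: +887 days → 20 September 2012.
  Appellate Stay Credit: +151 days → 18 February 2013.
  Prosecution Delay Deduction: −212 days → 21 July 2012.
Terminal disclaimer: MR-149957 expires on the earlier of 27 January 2014 and 21 July 2012.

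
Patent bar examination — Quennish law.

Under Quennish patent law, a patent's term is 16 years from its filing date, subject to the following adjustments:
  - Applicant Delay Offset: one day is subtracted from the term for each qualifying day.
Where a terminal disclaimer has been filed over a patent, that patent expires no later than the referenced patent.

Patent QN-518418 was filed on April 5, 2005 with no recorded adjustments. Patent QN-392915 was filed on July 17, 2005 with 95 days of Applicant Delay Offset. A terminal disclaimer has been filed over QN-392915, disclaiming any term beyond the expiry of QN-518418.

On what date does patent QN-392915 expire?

Natural term of QN-392915:
  Base: filing + 16 years → 17 July 2021.
  Applicant Delay Offset: −95 days → 13 April 2021.
Expiry of referenced patent QN-518418:
  Base: filing + 16 years → 5 April 2021.
Terminal disclaimer: QN-392915 expires on the earlier of 13 April 2021 and 5 April 2021.

2021-04-05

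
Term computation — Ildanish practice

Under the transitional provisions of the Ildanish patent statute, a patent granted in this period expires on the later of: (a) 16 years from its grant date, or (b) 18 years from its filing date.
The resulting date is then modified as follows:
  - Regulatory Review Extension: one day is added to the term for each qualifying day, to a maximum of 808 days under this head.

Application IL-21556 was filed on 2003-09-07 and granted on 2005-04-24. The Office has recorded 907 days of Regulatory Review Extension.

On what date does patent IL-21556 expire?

November 24, 2023

(a) grant + 16 years → 24 April 2021.
(b) filing + 18 years → 7 September 2021.
Later of the two: 7 September 2021.
Regulatory Review Extension: 907 days claimed exceeds the 808-day cap, so +808 days → 24 November 2023.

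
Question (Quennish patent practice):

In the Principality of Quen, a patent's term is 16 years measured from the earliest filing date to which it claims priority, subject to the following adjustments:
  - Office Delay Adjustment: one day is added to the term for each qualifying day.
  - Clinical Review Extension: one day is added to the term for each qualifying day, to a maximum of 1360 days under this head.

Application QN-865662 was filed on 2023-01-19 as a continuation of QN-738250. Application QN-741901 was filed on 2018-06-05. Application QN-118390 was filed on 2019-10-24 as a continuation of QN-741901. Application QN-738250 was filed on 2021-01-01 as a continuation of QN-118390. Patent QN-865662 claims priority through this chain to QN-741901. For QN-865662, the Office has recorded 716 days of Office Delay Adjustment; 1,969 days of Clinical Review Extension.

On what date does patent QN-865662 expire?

2040-02-10

Earliest priority filing: 5 June 2018.
Base term: 5 June 2018 + 16 years → 5 June 2034.
Office Delay Adjustment: +716 days → 21 May 2036.
Clinical Review Extension: 1969 days claimed exceeds the 1360-day cap, so +1360 days → 10 February 2040.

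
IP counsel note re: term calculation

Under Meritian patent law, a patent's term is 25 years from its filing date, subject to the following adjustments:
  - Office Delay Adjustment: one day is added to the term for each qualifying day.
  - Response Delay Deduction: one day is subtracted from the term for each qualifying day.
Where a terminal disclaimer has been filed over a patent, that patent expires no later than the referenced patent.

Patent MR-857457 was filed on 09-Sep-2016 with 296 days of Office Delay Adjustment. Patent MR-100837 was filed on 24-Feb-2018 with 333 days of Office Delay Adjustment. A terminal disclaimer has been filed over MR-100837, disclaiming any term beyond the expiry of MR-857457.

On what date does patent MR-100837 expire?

Natural term of MR-100837:
  Base: filing + 25 years → 24 February 2043.
  Office Delay Adjustment: +333 days → 23 January 2044.
Expiry of referenced patent MR-857457:
  Base: filing + 25 years → 9 September 2041.
  Office Delay Adjustment: +296 days → 2 July 2042.
Terminal disclaimer: MR-100837 expires on the earlier of 23 January 2044 and 2 July 2042.

2042-07-02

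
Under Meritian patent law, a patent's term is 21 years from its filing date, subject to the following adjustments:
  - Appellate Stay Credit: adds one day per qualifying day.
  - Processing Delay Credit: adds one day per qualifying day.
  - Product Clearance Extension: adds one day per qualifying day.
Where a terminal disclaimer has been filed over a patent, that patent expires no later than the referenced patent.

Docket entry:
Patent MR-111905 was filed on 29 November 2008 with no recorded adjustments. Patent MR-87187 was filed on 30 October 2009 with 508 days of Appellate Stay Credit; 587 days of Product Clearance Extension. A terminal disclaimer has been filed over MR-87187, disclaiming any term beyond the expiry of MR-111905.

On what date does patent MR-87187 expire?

Natural term of MR-87187:
  Base: filing + 21 years → 30 October 2030.
  Appellate Stay Credit: +508 days → 21 March 2032.
  Product Clearance Extension: +587 days → 29 October 2033.
Expiry of referenced patent MR-111905:
  Base: filing + 21 years → 29 November 2029.
Terminal disclaimer: MR-87187 expires on the earlier of 29 October 2033 and 29 November 2029.

November 29, 2029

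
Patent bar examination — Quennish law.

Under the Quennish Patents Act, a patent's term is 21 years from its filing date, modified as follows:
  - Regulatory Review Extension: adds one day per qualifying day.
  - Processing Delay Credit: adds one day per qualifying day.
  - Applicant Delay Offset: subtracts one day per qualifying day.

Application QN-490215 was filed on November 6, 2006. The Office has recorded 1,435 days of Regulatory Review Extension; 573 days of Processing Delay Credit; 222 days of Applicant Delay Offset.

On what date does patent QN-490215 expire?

Base term: filing date + 21 years → 6 November 2027.
Regulatory Review Extension: +1435 days → 11 October 2031.
Processing Delay Credit: +573 days → 6 May 2033.
Applicant Delay Offset: −222 days → 26 September 2032.

2032-09-26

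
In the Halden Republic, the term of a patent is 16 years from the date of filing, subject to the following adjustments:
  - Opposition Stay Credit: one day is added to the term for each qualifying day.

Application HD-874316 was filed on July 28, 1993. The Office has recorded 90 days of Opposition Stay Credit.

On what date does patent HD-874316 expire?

2009-10-26

Base term: filing date + 16 years → 28 July 2009.
Opposition Stay Credit: +90 days → 26 October 2009.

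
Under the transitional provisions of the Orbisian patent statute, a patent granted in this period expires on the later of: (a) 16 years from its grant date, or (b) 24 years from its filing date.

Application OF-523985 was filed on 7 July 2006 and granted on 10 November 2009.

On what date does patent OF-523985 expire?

July 7, 2030

(a) grant + 16 years → 10 November 2025.
(b) filing + 24 years → 7 July 2030.
Later of the two: 7 July 2030.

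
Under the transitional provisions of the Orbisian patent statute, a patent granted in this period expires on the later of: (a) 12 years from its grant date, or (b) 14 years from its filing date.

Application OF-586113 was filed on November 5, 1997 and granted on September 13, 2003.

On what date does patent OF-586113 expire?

(a) grant + 12 years → 13 September 2015.
(b) filing + 14 years → 5 November 2011.
Later of the two: 13 September 2015.

September 13, 2015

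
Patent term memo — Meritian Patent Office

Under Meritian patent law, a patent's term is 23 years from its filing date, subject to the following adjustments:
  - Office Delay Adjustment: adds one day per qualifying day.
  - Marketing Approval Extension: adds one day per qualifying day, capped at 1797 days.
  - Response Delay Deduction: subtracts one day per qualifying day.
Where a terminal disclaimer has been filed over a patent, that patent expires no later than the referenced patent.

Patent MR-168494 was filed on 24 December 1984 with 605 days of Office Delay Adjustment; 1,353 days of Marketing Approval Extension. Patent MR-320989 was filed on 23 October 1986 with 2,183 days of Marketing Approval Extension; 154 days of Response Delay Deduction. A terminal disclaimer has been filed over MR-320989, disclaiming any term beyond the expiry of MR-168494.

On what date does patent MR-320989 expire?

Natural term of MR-320989:
  Base: filing + 23 years → 23 October 2009.
  Marketing Approval Extension: 2183 days claimed exceeds the 1797-day cap, so +1797 days → 24 September 2014.
  Response Delay Deduction: −154 days → 23 April 2014.
Expiry of referenced patent MR-168494:
  Base: filing + 23 years → 24 December 2007.
  Office Delay Adjustment: +605 days → 20 August 2009.
  Marketing Approval Extension: 1353 days (within the 1797-day cap) → +1353 days → 4 May 2013.
Terminal disclaimer: MR-320989 expires on the earlier of 23 April 2014 and 4 May 2013.

2013-05-04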